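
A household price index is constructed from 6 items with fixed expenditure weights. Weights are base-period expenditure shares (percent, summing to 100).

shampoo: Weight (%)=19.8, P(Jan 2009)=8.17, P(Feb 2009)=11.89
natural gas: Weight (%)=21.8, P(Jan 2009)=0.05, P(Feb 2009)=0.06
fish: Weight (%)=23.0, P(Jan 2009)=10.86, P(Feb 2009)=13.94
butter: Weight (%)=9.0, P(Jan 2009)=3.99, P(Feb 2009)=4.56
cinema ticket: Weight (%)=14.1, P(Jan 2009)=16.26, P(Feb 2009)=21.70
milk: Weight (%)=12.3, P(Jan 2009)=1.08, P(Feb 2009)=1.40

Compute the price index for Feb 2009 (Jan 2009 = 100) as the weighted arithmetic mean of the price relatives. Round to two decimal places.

shampoo: 19.8 × (11.89/8.17) = 19.8 × 1.455324 = 28.8154
natural gas: 21.8 × (0.06/0.05) = 21.8 × 1.200000 = 26.1600
fish: 23.0 × (13.94/10.86) = 23.0 × 1.283610 = 29.5230
butter: 9.0 × (4.56/3.99) = 9.0 × 1.142857 = 10.2857
cinema ticket: 14.1 × (21.70/16.26) = 14.1 × 1.334563 = 18.8173
milk: 12.3 × (1.40/1.08) = 12.3 × 1.296296 = 15.9444
Index = Σ wᵢ·(p₁ᵢ/p₀ᵢ) = 28.8154 + 26.1600 + 29.5230 + 10.2857 + 18.8173 + 15.9444 = 129.5459

129.55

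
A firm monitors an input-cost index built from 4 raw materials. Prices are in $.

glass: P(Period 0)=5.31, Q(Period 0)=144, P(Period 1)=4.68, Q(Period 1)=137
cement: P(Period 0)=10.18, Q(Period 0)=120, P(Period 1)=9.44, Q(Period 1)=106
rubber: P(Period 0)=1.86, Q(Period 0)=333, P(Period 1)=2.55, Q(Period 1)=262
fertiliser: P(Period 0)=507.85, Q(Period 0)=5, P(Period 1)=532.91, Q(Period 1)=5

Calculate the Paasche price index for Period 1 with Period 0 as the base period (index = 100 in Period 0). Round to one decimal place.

102.9

Paasche price index uses current-period quantities as weights.
ΣP(Period 1)·Q(Period 1) = 4.68×137 + 9.44×106 + 2.55×262 + 532.91×5 = 641.16 + 1000.64 + 668.1 + 2664.55 = 4974.45
ΣP(Period 0)·Q(Period 1) = 5.31×137 + 10.18×106 + 1.86×262 + 507.85×5 = 727.47 + 1079.08 + 487.32 + 2539.25 = 4833.12
Index = 4974.45 / 4833.12 × 100 = 102.9242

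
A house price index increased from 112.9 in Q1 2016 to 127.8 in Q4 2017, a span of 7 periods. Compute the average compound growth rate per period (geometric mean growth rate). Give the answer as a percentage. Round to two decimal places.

1.79%

Growth factor = (127.8/112.9)^(1/7) = (1.131975)^(1/7) = 1.017867
Growth rate = 1.017867 − 1 = 0.017867 = 1.7867%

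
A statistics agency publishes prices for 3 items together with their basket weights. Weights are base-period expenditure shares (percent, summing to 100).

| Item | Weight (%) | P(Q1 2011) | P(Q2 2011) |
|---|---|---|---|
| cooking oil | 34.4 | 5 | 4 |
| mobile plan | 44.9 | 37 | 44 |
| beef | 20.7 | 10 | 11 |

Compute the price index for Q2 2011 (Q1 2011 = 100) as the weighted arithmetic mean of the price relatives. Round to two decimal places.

103.68

cooking oil: 34.4 × (4/5) = 34.4 × 0.800000 = 27.5200
mobile plan: 44.9 × (44/37) = 44.9 × 1.189189 = 53.3946
beef: 20.7 × (11/10) = 20.7 × 1.100000 = 22.7700
Index = Σ wᵢ·(p₁ᵢ/p₀ᵢ) = 27.5200 + 53.3946 + 22.7700 = 103.6846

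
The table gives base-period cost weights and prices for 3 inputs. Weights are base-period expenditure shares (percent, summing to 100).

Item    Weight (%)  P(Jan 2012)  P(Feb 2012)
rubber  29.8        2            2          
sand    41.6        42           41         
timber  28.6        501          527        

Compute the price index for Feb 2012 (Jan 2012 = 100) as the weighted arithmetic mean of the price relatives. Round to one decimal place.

rubber: 29.8 × (2/2) = 29.8 × 1.000000 = 29.8000
sand: 41.6 × (41/42) = 41.6 × 0.976190 = 40.6095
timber: 28.6 × (527/501) = 28.6 × 1.051896 = 30.0842
Index = Σ wᵢ·(p₁ᵢ/p₀ᵢ) = 29.8000 + 40.6095 + 30.0842 = 100.4938

100.5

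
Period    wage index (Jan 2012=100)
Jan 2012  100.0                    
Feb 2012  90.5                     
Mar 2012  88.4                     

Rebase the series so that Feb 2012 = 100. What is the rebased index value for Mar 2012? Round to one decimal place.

Rebased(Mar 2012) = 88.4 / 90.5 × 100 = 97.6796

97.7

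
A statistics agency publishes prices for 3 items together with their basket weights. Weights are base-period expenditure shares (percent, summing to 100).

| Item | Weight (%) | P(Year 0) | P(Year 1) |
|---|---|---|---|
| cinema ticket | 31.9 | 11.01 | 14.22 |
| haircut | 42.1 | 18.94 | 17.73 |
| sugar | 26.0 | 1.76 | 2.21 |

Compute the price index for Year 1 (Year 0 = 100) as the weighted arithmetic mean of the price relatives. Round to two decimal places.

113.26

cinema ticket: 31.9 × (14.22/11.01) = 31.9 × 1.291553 = 41.2005
haircut: 42.1 × (17.73/18.94) = 42.1 × 0.936114 = 39.4104
sugar: 26.0 × (2.21/1.76) = 26.0 × 1.255682 = 32.6477
Index = Σ wᵢ·(p₁ᵢ/p₀ᵢ) = 41.2005 + 39.4104 + 32.6477 = 113.2587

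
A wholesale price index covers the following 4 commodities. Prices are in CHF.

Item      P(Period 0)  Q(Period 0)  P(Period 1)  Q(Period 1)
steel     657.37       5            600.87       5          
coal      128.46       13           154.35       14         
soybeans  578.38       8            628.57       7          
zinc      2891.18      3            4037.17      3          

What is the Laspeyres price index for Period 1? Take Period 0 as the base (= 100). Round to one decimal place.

121.3

Laspeyres price index uses base-period quantities as weights.
ΣP(Period 1)·Q(Period 0) = 600.87×5 + 154.35×13 + 628.57×8 + 4037.17×3 = 3004.35 + 2006.55 + 5028.56 + 12111.51 = 22150.97
ΣP(Period 0)·Q(Period 0) = 657.37×5 + 128.46×13 + 578.38×8 + 2891.18×3 = 3286.85 + 1669.98 + 4627.04 + 8673.54 = 18257.41
Index = 22150.97 / 18257.41 × 100 = 121.3259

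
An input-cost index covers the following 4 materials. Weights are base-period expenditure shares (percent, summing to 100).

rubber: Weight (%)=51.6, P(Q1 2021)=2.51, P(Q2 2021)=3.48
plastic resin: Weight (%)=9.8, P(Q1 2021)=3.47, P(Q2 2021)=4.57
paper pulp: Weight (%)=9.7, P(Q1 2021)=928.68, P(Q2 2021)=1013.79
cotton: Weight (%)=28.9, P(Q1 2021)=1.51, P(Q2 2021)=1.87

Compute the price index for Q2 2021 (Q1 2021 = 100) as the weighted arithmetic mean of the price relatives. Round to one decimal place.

130.8

rubber: 51.6 × (3.48/2.51) = 51.6 × 1.386454 = 71.5410
plastic resin: 9.8 × (4.57/3.47) = 9.8 × 1.317003 = 12.9066
paper pulp: 9.7 × (1013.79/928.68) = 9.7 × 1.091646 = 10.5890
cotton: 28.9 × (1.87/1.51) = 28.9 × 1.238411 = 35.7901
Index = Σ wᵢ·(p₁ᵢ/p₀ᵢ) = 71.5410 + 12.9066 + 10.5890 + 35.7901 = 130.8267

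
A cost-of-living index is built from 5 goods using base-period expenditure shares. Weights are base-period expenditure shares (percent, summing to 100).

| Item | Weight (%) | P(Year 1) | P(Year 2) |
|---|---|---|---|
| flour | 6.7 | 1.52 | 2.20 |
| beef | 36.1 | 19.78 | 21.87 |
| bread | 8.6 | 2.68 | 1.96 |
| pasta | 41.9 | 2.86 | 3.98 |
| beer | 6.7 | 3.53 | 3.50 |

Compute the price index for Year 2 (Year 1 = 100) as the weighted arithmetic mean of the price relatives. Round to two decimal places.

flour: 6.7 × (2.20/1.52) = 6.7 × 1.447368 = 9.6974
beef: 36.1 × (21.87/19.78) = 36.1 × 1.105662 = 39.9144
bread: 8.6 × (1.96/2.68) = 8.6 × 0.731343 = 6.2896
pasta: 41.9 × (3.98/2.86) = 41.9 × 1.391608 = 58.3084
beer: 6.7 × (3.50/3.53) = 6.7 × 0.991501 = 6.6431
Index = Σ wᵢ·(p₁ᵢ/p₀ᵢ) = 9.6974 + 39.9144 + 6.2896 + 58.3084 + 6.6431 = 120.8528

120.85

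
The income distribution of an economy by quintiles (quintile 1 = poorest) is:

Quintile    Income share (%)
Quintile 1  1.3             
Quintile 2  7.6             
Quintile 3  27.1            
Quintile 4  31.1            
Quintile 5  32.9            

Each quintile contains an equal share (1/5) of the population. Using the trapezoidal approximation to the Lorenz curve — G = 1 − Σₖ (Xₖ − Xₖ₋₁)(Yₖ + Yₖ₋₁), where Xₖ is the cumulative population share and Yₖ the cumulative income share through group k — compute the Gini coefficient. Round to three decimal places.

0.347

Cumulative income shares Yₖ: 0.0130, 0.0890, 0.3600, 0.6710, 1.0000
Σ (Xₖ−Xₖ₋₁)(Yₖ+Yₖ₋₁) = (1/5)(0.0130+0.0000) + (1/5)(0.0890+0.0130) + (1/5)(0.3600+0.0890) + (1/5)(0.6710+0.3600) + (1/5)(1.0000+0.6710)
  = 0.0026 + 0.0204 + 0.0898 + 0.2062 + 0.3342 = 0.6532
G = 1 − 0.6532 = 0.3468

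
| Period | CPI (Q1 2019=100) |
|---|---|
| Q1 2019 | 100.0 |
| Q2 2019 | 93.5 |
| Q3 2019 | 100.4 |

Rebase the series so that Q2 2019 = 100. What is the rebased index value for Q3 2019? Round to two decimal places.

107.38

Rebased(Q3 2019) = 100.4 / 93.5 × 100 = 107.3797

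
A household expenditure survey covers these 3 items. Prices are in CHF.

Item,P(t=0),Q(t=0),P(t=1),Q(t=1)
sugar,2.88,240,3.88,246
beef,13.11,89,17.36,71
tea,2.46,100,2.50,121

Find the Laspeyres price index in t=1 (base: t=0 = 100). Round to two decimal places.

Laspeyres price index uses base-period quantities as weights.
ΣP(t=1)·Q(t=0) = 3.88×240 + 17.36×89 + 2.50×100 = 931.2 + 1545.04 + 250 = 2726.24
ΣP(t=0)·Q(t=0) = 2.88×240 + 13.11×89 + 2.46×100 = 691.2 + 1166.79 + 246 = 2103.99
Index = 2726.24 / 2103.99 × 100 = 129.5748

129.57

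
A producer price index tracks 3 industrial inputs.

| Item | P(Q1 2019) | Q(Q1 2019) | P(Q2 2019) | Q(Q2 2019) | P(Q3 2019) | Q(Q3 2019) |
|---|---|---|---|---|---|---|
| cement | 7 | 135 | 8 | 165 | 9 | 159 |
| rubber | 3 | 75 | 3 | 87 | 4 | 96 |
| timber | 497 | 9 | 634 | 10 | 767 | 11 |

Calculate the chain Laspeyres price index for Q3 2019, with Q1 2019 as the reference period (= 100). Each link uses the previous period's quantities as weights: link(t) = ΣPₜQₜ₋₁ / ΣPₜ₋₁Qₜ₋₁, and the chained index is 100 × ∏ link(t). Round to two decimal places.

149.06

Link Q1 2019→Q2 2019:
ΣP(Q2 2019)Q(Q1 2019) = 8×135 + 3×75 + 634×9 = 1080 + 225 + 5706 = 7011
ΣP(Q1 2019)Q(Q1 2019) = 7×135 + 3×75 + 497×9 = 945 + 225 + 4473 = 5643
link = 7011/5643 = 1.242424
Link Q2 2019→Q3 2019:
ΣP(Q3 2019)Q(Q2 2019) = 9×165 + 4×87 + 767×10 = 1485 + 348 + 7670 = 9503
ΣP(Q2 2019)Q(Q2 2019) = 8×165 + 3×87 + 634×10 = 1320 + 261 + 6340 = 7921
link = 9503/7921 = 1.199722
Chained index = 100 × 1.242424 × 1.199722 = 149.0564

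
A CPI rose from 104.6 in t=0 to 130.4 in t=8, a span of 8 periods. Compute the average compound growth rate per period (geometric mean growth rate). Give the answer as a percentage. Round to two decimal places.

Growth factor = (130.4/104.6)^(1/8) = (1.246654)^(1/8) = 1.027941
Growth rate = 1.027941 − 1 = 0.027941 = 2.7941%

2.79%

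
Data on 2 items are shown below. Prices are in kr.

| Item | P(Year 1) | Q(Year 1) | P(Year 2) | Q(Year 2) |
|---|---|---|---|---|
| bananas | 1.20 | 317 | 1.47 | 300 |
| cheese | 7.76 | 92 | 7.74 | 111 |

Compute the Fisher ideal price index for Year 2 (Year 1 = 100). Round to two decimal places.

Laspeyres component (base-period weights):
ΣP(Year 2)Q(Year 1) = 1.47×317 + 7.74×92 = 465.99 + 712.08 = 1178.07
ΣP(Year 1)Q(Year 1) = 1.20×317 + 7.76×92 = 380.4 + 713.92 = 1094.32
L = 1178.07 / 1094.32 × 100 = 107.6532
Paasche component (current-period weights):
ΣP(Year 2)Q(Year 2) = 1.47×300 + 7.74×111 = 441 + 859.14 = 1300.14
ΣP(Year 1)Q(Year 2) = 1.20×300 + 7.76×111 = 360 + 861.36 = 1221.36
P = 1300.14 / 1221.36 × 100 = 106.4502
Fisher = √(L × P) = √(107.6532 × 106.4502) = 107.0500

107.05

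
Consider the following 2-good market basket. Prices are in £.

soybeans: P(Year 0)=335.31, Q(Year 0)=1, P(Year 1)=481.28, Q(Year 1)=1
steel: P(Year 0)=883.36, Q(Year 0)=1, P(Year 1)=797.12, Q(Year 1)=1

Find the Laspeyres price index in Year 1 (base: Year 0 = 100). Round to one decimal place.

Laspeyres price index uses base-period quantities as weights.
ΣP(Year 1)·Q(Year 0) = 481.28×1 + 797.12×1 = 481.28 + 797.12 = 1278.4
ΣP(Year 0)·Q(Year 0) = 335.31×1 + 883.36×1 = 335.31 + 883.36 = 1218.67
Index = 1278.4 / 1218.67 × 100 = 104.9012

104.9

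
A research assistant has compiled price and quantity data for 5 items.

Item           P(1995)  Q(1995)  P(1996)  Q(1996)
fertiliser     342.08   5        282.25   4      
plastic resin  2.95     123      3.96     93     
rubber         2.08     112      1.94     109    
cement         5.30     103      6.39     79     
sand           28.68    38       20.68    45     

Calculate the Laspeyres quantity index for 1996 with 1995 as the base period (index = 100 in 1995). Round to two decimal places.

Laspeyres quantity index uses base-period prices as weights.
ΣP(1995)·Q(1996) = 342.08×4 + 2.95×93 + 2.08×109 + 5.30×79 + 28.68×45 = 1368.32 + 274.35 + 226.72 + 418.7 + 1290.6 = 3578.69
ΣP(1995)·Q(1995) = 342.08×5 + 2.95×123 + 2.08×112 + 5.30×103 + 28.68×38 = 1710.4 + 362.85 + 232.96 + 545.9 + 1089.84 = 3941.95
Index = 3578.69 / 3941.95 × 100 = 90.7848

90.78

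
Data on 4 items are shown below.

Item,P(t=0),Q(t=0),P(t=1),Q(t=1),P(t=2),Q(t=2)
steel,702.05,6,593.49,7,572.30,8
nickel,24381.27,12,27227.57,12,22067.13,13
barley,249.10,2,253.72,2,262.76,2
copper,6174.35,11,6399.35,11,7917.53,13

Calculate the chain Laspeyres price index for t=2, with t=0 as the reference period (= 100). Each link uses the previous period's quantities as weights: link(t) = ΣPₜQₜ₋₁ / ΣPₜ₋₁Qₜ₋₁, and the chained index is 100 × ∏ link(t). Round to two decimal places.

Link t=0→t=1:
ΣP(t=1)Q(t=0) = 593.49×6 + 27227.57×12 + 253.72×2 + 6399.35×11 = 3560.94 + 326730.84 + 507.44 + 70392.85 = 401192.07
ΣP(t=0)Q(t=0) = 702.05×6 + 24381.27×12 + 249.10×2 + 6174.35×11 = 4212.3 + 292575.24 + 498.2 + 67917.85 = 365203.59
link = 401192.07/365203.59 = 1.098544
Link t=1→t=2:
ΣP(t=2)Q(t=1) = 572.30×7 + 22067.13×12 + 262.76×2 + 7917.53×11 = 4006.1 + 264805.56 + 525.52 + 87092.83 = 356430.01
ΣP(t=1)Q(t=1) = 593.49×7 + 27227.57×12 + 253.72×2 + 6399.35×11 = 4154.43 + 326730.84 + 507.44 + 70392.85 = 401785.56
link = 356430.01/401785.56 = 0.887115
Chained index = 100 × 1.098544 × 0.887115 = 97.4535

97.45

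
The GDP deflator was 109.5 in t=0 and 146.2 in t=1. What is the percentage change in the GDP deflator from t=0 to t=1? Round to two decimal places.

33.52%

Change = (146.2 − 109.5) / 109.5 × 100
       = 36.7 / 109.5 × 100 = 33.5160%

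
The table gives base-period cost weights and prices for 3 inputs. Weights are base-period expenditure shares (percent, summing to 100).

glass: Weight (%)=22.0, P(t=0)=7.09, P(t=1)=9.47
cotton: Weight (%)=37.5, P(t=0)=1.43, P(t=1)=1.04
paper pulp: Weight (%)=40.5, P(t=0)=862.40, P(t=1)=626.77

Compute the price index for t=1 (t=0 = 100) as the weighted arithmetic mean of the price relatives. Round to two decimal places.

86.09

glass: 22.0 × (9.47/7.09) = 22.0 × 1.335684 = 29.3850
cotton: 37.5 × (1.04/1.43) = 37.5 × 0.727273 = 27.2727
paper pulp: 40.5 × (626.77/862.40) = 40.5 × 0.726774 = 29.4344
Index = Σ wᵢ·(p₁ᵢ/p₀ᵢ) = 29.3850 + 27.2727 + 29.4344 = 86.0921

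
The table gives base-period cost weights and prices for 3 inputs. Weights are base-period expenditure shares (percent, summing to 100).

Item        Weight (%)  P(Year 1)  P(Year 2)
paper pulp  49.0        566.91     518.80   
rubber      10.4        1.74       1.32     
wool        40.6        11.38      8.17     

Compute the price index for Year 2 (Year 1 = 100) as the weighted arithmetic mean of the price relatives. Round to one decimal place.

paper pulp: 49.0 × (518.80/566.91) = 49.0 × 0.915136 = 44.8417
rubber: 10.4 × (1.32/1.74) = 10.4 × 0.758621 = 7.8897
wool: 40.6 × (8.17/11.38) = 40.6 × 0.717926 = 29.1478
Index = Σ wᵢ·(p₁ᵢ/p₀ᵢ) = 44.8417 + 7.8897 + 29.1478 = 81.8791

81.9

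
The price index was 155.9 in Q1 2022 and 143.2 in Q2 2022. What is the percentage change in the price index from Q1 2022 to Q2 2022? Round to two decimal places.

-8.15%

Change = (143.2 − 155.9) / 155.9 × 100
       = -12.7 / 155.9 × 100 = -8.1462%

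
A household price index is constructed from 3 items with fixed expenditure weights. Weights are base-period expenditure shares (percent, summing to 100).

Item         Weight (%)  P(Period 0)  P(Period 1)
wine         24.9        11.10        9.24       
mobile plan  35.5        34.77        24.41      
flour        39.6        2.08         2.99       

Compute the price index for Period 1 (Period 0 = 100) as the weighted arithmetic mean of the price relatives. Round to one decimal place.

102.6

wine: 24.9 × (9.24/11.10) = 24.9 × 0.832432 = 20.7276
mobile plan: 35.5 × (24.41/34.77) = 35.5 × 0.702042 = 24.9225
flour: 39.6 × (2.99/2.08) = 39.6 × 1.437500 = 56.9250
Index = Σ wᵢ·(p₁ᵢ/p₀ᵢ) = 20.7276 + 24.9225 + 56.9250 = 102.5751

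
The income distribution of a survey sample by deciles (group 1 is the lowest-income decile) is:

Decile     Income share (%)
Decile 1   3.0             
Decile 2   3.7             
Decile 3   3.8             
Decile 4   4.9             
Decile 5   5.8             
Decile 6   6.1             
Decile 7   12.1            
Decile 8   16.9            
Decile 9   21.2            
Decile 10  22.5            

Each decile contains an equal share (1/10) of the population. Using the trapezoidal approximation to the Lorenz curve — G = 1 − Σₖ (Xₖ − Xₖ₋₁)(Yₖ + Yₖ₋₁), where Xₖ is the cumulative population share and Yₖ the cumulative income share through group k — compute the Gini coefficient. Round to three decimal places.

Cumulative income shares Yₖ: 0.0300, 0.0670, 0.1050, 0.1540, 0.2120, 0.2730, 0.3940, 0.5630, 0.7750, 1.0000
Σ (Xₖ−Xₖ₋₁)(Yₖ+Yₖ₋₁) = (1/10)(0.0300+0.0000) + (1/10)(0.0670+0.0300) + (1/10)(0.1050+0.0670) + (1/10)(0.1540+0.1050) + (1/10)(0.2120+0.1540) + (1/10)(0.2730+0.2120) + (1/10)(0.3940+0.2730) + (1/10)(0.5630+0.3940) + (1/10)(0.7750+0.5630) + (1/10)(1.0000+0.7750)
  = 0.0030 + 0.0097 + 0.0172 + 0.0259 + 0.0366 + 0.0485 + 0.0667 + 0.0957 + 0.1338 + 0.1775 = 0.6146
G = 1 − 0.6146 = 0.3854

0.385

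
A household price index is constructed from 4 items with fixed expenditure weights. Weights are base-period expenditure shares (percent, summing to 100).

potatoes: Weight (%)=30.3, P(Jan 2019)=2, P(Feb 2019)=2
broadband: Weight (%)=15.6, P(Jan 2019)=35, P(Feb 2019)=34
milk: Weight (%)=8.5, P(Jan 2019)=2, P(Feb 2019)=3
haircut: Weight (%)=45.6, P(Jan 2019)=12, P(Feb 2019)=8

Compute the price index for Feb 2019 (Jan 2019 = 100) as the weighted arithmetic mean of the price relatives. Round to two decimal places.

potatoes: 30.3 × (2/2) = 30.3 × 1.000000 = 30.3000
broadband: 15.6 × (34/35) = 15.6 × 0.971429 = 15.1543
milk: 8.5 × (3/2) = 8.5 × 1.500000 = 12.7500
haircut: 45.6 × (8/12) = 45.6 × 0.666667 = 30.4000
Index = Σ wᵢ·(p₁ᵢ/p₀ᵢ) = 30.3000 + 15.1543 + 12.7500 + 30.4000 = 88.6043

88.60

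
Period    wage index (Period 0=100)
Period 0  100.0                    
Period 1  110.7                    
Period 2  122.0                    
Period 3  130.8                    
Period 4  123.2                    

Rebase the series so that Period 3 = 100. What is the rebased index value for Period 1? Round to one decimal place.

Rebased(Period 1) = 110.7 / 130.8 × 100 = 84.6330

84.6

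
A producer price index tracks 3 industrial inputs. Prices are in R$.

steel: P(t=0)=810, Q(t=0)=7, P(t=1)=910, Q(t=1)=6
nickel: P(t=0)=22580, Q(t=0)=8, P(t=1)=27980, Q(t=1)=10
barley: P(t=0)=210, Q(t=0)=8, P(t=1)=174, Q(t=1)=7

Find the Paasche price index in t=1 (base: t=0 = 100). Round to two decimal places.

123.41

Paasche price index uses current-period quantities as weights.
ΣP(t=1)·Q(t=1) = 910×6 + 27980×10 + 174×7 = 5460 + 279800 + 1218 = 286478
ΣP(t=0)·Q(t=1) = 810×6 + 22580×10 + 210×7 = 4860 + 225800 + 1470 = 232130
Index = 286478 / 232130 × 100 = 123.4127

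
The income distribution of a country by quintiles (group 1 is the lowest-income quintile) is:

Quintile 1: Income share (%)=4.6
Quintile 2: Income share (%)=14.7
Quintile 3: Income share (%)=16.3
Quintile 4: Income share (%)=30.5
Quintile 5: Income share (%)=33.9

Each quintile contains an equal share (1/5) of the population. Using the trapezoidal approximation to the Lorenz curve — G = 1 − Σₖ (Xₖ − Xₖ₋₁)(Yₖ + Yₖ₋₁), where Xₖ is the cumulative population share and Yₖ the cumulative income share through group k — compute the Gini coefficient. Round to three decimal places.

Cumulative income shares Yₖ: 0.0460, 0.1930, 0.3560, 0.6610, 1.0000
Σ (Xₖ−Xₖ₋₁)(Yₖ+Yₖ₋₁) = (1/5)(0.0460+0.0000) + (1/5)(0.1930+0.0460) + (1/5)(0.3560+0.1930) + (1/5)(0.6610+0.3560) + (1/5)(1.0000+0.6610)
  = 0.0092 + 0.0478 + 0.1098 + 0.2034 + 0.3322 = 0.7024
G = 1 − 0.7024 = 0.2976

0.298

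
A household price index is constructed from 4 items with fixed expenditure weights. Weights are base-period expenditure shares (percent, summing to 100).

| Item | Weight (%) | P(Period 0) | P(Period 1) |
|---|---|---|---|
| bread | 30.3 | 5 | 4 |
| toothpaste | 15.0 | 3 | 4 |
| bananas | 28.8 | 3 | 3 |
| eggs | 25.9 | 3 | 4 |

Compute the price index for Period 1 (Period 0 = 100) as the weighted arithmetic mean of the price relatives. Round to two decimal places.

107.57

bread: 30.3 × (4/5) = 30.3 × 0.800000 = 24.2400
toothpaste: 15.0 × (4/3) = 15.0 × 1.333333 = 20.0000
bananas: 28.8 × (3/3) = 28.8 × 1.000000 = 28.8000
eggs: 25.9 × (4/3) = 25.9 × 1.333333 = 34.5333
Index = Σ wᵢ·(p₁ᵢ/p₀ᵢ) = 24.2400 + 20.0000 + 28.8000 + 34.5333 = 107.5733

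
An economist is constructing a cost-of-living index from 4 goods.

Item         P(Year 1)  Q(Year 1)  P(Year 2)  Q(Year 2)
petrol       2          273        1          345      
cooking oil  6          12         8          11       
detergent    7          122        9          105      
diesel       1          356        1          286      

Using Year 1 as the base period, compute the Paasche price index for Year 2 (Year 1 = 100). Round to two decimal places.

93.64

Paasche price index uses current-period quantities as weights.
ΣP(Year 2)·Q(Year 2) = 1×345 + 8×11 + 9×105 + 1×286 = 345 + 88 + 945 + 286 = 1664
ΣP(Year 1)·Q(Year 2) = 2×345 + 6×11 + 7×105 + 1×286 = 690 + 66 + 735 + 286 = 1777
Index = 1664 / 1777 × 100 = 93.6410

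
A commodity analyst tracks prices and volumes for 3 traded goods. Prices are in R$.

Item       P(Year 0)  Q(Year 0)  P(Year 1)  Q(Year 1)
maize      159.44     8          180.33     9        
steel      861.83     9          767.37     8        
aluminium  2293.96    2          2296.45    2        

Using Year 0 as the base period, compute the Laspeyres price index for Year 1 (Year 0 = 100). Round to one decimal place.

95.0

Laspeyres price index uses base-period quantities as weights.
ΣP(Year 1)·Q(Year 0) = 180.33×8 + 767.37×9 + 2296.45×2 = 1442.64 + 6906.33 + 4592.9 = 12941.87
ΣP(Year 0)·Q(Year 0) = 159.44×8 + 861.83×9 + 2293.96×2 = 1275.52 + 7756.47 + 4587.92 = 13619.91
Index = 12941.87 / 13619.91 × 100 = 95.0217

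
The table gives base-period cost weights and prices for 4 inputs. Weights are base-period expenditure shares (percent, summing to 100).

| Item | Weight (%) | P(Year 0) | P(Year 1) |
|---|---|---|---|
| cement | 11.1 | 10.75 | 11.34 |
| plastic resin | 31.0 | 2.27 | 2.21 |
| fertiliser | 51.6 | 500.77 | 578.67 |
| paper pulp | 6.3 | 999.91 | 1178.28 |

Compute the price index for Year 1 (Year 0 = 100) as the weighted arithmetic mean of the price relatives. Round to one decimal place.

cement: 11.1 × (11.34/10.75) = 11.1 × 1.054884 = 11.7092
plastic resin: 31.0 × (2.21/2.27) = 31.0 × 0.973568 = 30.1806
fertiliser: 51.6 × (578.67/500.77) = 51.6 × 1.155560 = 59.6269
paper pulp: 6.3 × (1178.28/999.91) = 6.3 × 1.178386 = 7.4238
Index = Σ wᵢ·(p₁ᵢ/p₀ᵢ) = 11.7092 + 30.1806 + 59.6269 + 7.4238 = 108.9406

108.9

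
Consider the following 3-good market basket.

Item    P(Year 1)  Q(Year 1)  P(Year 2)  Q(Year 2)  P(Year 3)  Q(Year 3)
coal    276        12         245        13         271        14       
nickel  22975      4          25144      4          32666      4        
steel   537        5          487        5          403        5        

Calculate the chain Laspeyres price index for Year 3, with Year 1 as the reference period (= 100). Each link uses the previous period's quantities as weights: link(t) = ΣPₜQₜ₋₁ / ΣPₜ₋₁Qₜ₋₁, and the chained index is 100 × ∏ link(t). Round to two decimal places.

138.81

Link Year 1→Year 2:
ΣP(Year 2)Q(Year 1) = 245×12 + 25144×4 + 487×5 = 2940 + 100576 + 2435 = 105951
ΣP(Year 1)Q(Year 1) = 276×12 + 22975×4 + 537×5 = 3312 + 91900 + 2685 = 97897
link = 105951/97897 = 1.082270
Link Year 2→Year 3:
ΣP(Year 3)Q(Year 2) = 271×13 + 32666×4 + 403×5 = 3523 + 130664 + 2015 = 136202
ΣP(Year 2)Q(Year 2) = 245×13 + 25144×4 + 487×5 = 3185 + 100576 + 2435 = 106196
link = 136202/106196 = 1.282553
Chained index = 100 × 1.082270 × 1.282553 = 138.8069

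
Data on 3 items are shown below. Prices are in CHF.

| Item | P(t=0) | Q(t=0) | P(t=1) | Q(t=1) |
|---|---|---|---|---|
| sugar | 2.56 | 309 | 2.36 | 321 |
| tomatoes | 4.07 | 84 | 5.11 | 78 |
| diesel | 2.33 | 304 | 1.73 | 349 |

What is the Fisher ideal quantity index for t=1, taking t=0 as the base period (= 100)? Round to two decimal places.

105.26

Laspeyres component (base-period weights):
ΣP(t=0)Q(t=1) = 2.56×321 + 4.07×78 + 2.33×349 = 821.76 + 317.46 + 813.17 = 1952.39
ΣP(t=0)Q(t=0) = 2.56×309 + 4.07×84 + 2.33×304 = 791.04 + 341.88 + 708.32 = 1841.24
L = 1952.39 / 1841.24 × 100 = 106.0367
Paasche component (current-period weights):
ΣP(t=1)Q(t=1) = 2.36×321 + 5.11×78 + 1.73×349 = 757.56 + 398.58 + 603.77 = 1759.91
ΣP(t=1)Q(t=0) = 2.36×309 + 5.11×84 + 1.73×304 = 729.24 + 429.24 + 525.92 = 1684.4
P = 1759.91 / 1684.4 × 100 = 104.4829
Fisher = √(L × P) = √(106.0367 × 104.4829) = 105.2569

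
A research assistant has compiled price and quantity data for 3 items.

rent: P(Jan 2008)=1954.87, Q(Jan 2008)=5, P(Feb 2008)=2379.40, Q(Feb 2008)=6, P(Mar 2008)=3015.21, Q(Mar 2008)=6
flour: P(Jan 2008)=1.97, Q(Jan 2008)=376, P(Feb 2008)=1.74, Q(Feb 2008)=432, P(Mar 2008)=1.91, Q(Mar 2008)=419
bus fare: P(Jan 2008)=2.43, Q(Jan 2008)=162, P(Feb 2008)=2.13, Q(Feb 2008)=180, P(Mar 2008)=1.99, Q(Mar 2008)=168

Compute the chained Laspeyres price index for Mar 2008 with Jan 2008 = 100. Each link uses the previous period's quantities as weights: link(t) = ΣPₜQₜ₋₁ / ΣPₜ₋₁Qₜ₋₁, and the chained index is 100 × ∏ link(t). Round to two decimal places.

147.85

Link Jan 2008→Feb 2008:
ΣP(Feb 2008)Q(Jan 2008) = 2379.40×5 + 1.74×376 + 2.13×162 = 11897 + 654.24 + 345.06 = 12896.3
ΣP(Jan 2008)Q(Jan 2008) = 1954.87×5 + 1.97×376 + 2.43×162 = 9774.35 + 740.72 + 393.66 = 10908.73
link = 12896.3/10908.73 = 1.182200
Link Feb 2008→Mar 2008:
ΣP(Mar 2008)Q(Feb 2008) = 3015.21×6 + 1.91×432 + 1.99×180 = 18091.26 + 825.12 + 358.2 = 19274.58
ΣP(Feb 2008)Q(Feb 2008) = 2379.40×6 + 1.74×432 + 2.13×180 = 14276.4 + 751.68 + 383.4 = 15411.48
link = 19274.58/15411.48 = 1.250664
Chained index = 100 × 1.182200 × 1.250664 = 147.8535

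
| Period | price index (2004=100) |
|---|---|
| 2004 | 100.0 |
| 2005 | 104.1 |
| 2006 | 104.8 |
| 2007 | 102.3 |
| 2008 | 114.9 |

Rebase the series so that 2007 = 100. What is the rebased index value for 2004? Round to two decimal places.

97.75

Rebased(2004) = 100.0 / 102.3 × 100 = 97.7517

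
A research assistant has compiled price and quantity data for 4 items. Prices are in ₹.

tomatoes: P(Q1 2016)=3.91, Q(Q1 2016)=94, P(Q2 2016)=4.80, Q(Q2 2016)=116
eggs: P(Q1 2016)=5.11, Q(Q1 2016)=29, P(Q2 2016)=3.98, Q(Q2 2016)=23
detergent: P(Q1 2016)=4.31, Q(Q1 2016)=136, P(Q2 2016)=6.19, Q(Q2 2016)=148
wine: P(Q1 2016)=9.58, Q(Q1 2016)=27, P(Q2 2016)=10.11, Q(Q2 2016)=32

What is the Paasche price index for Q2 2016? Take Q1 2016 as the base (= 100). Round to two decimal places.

Paasche price index uses current-period quantities as weights.
ΣP(Q2 2016)·Q(Q2 2016) = 4.80×116 + 3.98×23 + 6.19×148 + 10.11×32 = 556.8 + 91.54 + 916.12 + 323.52 = 1887.98
ΣP(Q1 2016)·Q(Q2 2016) = 3.91×116 + 5.11×23 + 4.31×148 + 9.58×32 = 453.56 + 117.53 + 637.88 + 306.56 = 1515.53
Index = 1887.98 / 1515.53 × 100 = 124.5756

124.58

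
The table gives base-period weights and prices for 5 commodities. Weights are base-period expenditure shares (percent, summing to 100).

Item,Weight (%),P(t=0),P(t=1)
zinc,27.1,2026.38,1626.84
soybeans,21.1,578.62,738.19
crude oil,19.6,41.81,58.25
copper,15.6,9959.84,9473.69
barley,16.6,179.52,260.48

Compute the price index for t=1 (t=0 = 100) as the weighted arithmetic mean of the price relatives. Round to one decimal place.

zinc: 27.1 × (1626.84/2026.38) = 27.1 × 0.802831 = 21.7567
soybeans: 21.1 × (738.19/578.62) = 21.1 × 1.275777 = 26.9189
crude oil: 19.6 × (58.25/41.81) = 19.6 × 1.393207 = 27.3069
copper: 15.6 × (9473.69/9959.84) = 15.6 × 0.951189 = 14.8385
barley: 16.6 × (260.48/179.52) = 16.6 × 1.450980 = 24.0863
Index = Σ wᵢ·(p₁ᵢ/p₀ᵢ) = 21.7567 + 26.9189 + 27.3069 + 14.8385 + 24.0863 = 114.9073

114.9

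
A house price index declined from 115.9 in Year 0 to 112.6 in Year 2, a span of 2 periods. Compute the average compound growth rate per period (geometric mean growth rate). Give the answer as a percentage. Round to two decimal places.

-1.43%

Growth factor = (112.6/115.9)^(1/2) = (0.971527)^(1/2) = 0.985661
Growth rate = 0.985661 − 1 = -0.014339 = -1.4339%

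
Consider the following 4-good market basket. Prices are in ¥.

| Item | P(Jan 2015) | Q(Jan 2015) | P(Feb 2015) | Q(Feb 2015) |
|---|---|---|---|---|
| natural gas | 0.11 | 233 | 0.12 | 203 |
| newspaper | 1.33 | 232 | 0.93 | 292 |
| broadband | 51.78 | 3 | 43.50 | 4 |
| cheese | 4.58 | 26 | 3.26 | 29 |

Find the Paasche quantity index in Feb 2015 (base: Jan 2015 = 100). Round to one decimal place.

Paasche quantity index uses current-period prices as weights.
ΣP(Feb 2015)·Q(Feb 2015) = 0.12×203 + 0.93×292 + 43.50×4 + 3.26×29 = 24.36 + 271.56 + 174 + 94.54 = 564.46
ΣP(Feb 2015)·Q(Jan 2015) = 0.12×233 + 0.93×232 + 43.50×3 + 3.26×26 = 27.96 + 215.76 + 130.5 + 84.76 = 458.98
Index = 564.46 / 458.98 × 100 = 122.9814

123.0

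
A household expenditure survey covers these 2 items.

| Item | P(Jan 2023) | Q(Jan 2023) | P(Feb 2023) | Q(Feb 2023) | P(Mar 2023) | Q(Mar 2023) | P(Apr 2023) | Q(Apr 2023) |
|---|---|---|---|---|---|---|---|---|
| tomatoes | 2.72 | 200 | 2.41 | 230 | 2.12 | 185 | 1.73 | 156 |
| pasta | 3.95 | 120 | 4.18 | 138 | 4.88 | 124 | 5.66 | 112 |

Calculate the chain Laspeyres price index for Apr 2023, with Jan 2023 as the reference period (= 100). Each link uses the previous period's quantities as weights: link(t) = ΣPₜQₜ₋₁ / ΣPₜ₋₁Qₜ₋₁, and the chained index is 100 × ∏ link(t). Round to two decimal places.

101.62

Link Jan 2023→Feb 2023:
ΣP(Feb 2023)Q(Jan 2023) = 2.41×200 + 4.18×120 = 482 + 501.6 = 983.6
ΣP(Jan 2023)Q(Jan 2023) = 2.72×200 + 3.95×120 = 544 + 474 = 1018
link = 983.6/1018 = 0.966208
Link Feb 2023→Mar 2023:
ΣP(Mar 2023)Q(Feb 2023) = 2.12×230 + 4.88×138 = 487.6 + 673.44 = 1161.04
ΣP(Feb 2023)Q(Feb 2023) = 2.41×230 + 4.18×138 = 554.3 + 576.84 = 1131.14
link = 1161.04/1131.14 = 1.026434
Link Mar 2023→Apr 2023:
ΣP(Apr 2023)Q(Mar 2023) = 1.73×185 + 5.66×124 = 320.05 + 701.84 = 1021.89
ΣP(Mar 2023)Q(Mar 2023) = 2.12×185 + 4.88×124 = 392.2 + 605.12 = 997.32
link = 1021.89/997.32 = 1.024636
Chained index = 100 × 0.966208 × 1.026434 × 1.024636 = 101.6181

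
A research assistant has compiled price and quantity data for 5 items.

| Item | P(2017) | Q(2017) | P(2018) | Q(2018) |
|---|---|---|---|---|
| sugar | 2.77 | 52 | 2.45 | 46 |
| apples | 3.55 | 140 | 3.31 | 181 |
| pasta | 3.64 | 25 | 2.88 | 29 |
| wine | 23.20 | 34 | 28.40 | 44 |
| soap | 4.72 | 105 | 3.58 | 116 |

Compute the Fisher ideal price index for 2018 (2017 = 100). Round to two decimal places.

Laspeyres component (base-period weights):
ΣP(2018)Q(2017) = 2.45×52 + 3.31×140 + 2.88×25 + 28.40×34 + 3.58×105 = 127.4 + 463.4 + 72 + 965.6 + 375.9 = 2004.3
ΣP(2017)Q(2017) = 2.77×52 + 3.55×140 + 3.64×25 + 23.20×34 + 4.72×105 = 144.04 + 497 + 91 + 788.8 + 495.6 = 2016.44
L = 2004.3 / 2016.44 × 100 = 99.3979
Paasche component (current-period weights):
ΣP(2018)Q(2018) = 2.45×46 + 3.31×181 + 2.88×29 + 28.40×44 + 3.58×116 = 112.7 + 599.11 + 83.52 + 1249.6 + 415.28 = 2460.21
ΣP(2017)Q(2018) = 2.77×46 + 3.55×181 + 3.64×29 + 23.20×44 + 4.72×116 = 127.42 + 642.55 + 105.56 + 1020.8 + 547.52 = 2443.85
P = 2460.21 / 2443.85 × 100 = 100.6694
Fisher = √(L × P) = √(99.3979 × 100.6694) = 100.0317

100.03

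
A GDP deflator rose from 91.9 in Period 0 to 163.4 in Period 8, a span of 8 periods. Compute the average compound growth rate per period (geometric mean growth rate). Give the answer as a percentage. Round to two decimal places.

Growth factor = (163.4/91.9)^(1/8) = (1.778020)^(1/8) = 1.074588
Growth rate = 1.074588 − 1 = 0.074588 = 7.4588%

7.46%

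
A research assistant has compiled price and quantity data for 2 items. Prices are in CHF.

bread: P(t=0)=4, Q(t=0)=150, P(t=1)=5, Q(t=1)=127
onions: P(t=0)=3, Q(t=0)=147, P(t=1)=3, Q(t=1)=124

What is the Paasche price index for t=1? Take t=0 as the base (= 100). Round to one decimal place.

114.4

Paasche price index uses current-period quantities as weights.
ΣP(t=1)·Q(t=1) = 5×127 + 3×124 = 635 + 372 = 1007
ΣP(t=0)·Q(t=1) = 4×127 + 3×124 = 508 + 372 = 880
Index = 1007 / 880 × 100 = 114.4318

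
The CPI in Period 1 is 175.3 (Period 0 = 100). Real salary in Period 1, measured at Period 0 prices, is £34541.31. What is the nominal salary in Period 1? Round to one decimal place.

60550.9

Nominal = Real × (Index/100) = 34541.31 × (175.3/100)
        = 34541.31 × 1.753 = 60550.9164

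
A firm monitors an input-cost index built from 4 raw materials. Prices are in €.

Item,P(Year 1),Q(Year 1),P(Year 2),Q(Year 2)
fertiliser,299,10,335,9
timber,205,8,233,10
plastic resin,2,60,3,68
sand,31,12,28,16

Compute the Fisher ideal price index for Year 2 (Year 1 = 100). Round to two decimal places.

111.74

Laspeyres component (base-period weights):
ΣP(Year 2)Q(Year 1) = 335×10 + 233×8 + 3×60 + 28×12 = 3350 + 1864 + 180 + 336 = 5730
ΣP(Year 1)Q(Year 1) = 299×10 + 205×8 + 2×60 + 31×12 = 2990 + 1640 + 120 + 372 = 5122
L = 5730 / 5122 × 100 = 111.8704
Paasche component (current-period weights):
ΣP(Year 2)Q(Year 2) = 335×9 + 233×10 + 3×68 + 28×16 = 3015 + 2330 + 204 + 448 = 5997
ΣP(Year 1)Q(Year 2) = 299×9 + 205×10 + 2×68 + 31×16 = 2691 + 2050 + 136 + 496 = 5373
P = 5997 / 5373 × 100 = 111.6136
Fisher = √(L × P) = √(111.8704 × 111.6136) = 111.7419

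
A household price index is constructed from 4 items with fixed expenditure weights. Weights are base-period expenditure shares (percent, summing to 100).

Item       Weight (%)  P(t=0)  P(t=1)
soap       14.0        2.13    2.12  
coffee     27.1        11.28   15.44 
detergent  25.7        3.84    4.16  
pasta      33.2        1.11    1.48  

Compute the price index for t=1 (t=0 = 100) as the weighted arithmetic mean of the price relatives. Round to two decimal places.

123.14

soap: 14.0 × (2.12/2.13) = 14.0 × 0.995305 = 13.9343
coffee: 27.1 × (15.44/11.28) = 27.1 × 1.368794 = 37.0943
detergent: 25.7 × (4.16/3.84) = 25.7 × 1.083333 = 27.8417
pasta: 33.2 × (1.48/1.11) = 33.2 × 1.333333 = 44.2667
Index = Σ wᵢ·(p₁ᵢ/p₀ᵢ) = 13.9343 + 37.0943 + 27.8417 + 44.2667 = 123.1369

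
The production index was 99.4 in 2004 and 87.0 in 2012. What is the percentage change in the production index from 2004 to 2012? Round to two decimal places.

-12.47%

Change = (87.0 − 99.4) / 99.4 × 100
       = -12.4 / 99.4 × 100 = -12.4748%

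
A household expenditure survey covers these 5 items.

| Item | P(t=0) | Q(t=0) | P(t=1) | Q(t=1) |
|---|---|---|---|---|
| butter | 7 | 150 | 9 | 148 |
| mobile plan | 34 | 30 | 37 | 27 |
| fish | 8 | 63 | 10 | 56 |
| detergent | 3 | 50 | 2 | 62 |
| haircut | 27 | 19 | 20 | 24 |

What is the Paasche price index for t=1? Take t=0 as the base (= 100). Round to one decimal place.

108.0

Paasche price index uses current-period quantities as weights.
ΣP(t=1)·Q(t=1) = 9×148 + 37×27 + 10×56 + 2×62 + 20×24 = 1332 + 999 + 560 + 124 + 480 = 3495
ΣP(t=0)·Q(t=1) = 7×148 + 34×27 + 8×56 + 3×62 + 27×24 = 1036 + 918 + 448 + 186 + 648 = 3236
Index = 3495 / 3236 × 100 = 108.0037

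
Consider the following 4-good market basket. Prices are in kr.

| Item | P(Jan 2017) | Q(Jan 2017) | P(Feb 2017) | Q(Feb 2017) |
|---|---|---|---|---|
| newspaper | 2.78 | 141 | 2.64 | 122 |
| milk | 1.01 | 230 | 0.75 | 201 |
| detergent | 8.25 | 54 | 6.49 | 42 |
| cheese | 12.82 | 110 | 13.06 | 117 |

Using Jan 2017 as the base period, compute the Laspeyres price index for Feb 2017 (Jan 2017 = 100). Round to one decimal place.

Laspeyres price index uses base-period quantities as weights.
ΣP(Feb 2017)·Q(Jan 2017) = 2.64×141 + 0.75×230 + 6.49×54 + 13.06×110 = 372.24 + 172.5 + 350.46 + 1436.6 = 2331.8
ΣP(Jan 2017)·Q(Jan 2017) = 2.78×141 + 1.01×230 + 8.25×54 + 12.82×110 = 391.98 + 232.3 + 445.5 + 1410.2 = 2479.98
Index = 2331.8 / 2479.98 × 100 = 94.0250

94.0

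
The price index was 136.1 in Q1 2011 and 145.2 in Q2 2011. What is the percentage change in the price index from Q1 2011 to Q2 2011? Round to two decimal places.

Change = (145.2 − 136.1) / 136.1 × 100
       = 9.1 / 136.1 × 100 = 6.6863%

6.69%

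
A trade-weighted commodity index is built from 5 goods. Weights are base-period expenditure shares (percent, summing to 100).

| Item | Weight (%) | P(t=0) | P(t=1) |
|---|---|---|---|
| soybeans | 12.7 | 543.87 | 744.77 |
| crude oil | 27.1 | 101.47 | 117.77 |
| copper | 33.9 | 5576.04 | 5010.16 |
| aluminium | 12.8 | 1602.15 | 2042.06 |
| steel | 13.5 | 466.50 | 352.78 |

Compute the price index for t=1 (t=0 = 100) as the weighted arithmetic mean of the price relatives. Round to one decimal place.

105.8

soybeans: 12.7 × (744.77/543.87) = 12.7 × 1.369390 = 17.3912
crude oil: 27.1 × (117.77/101.47) = 27.1 × 1.160639 = 31.4533
copper: 33.9 × (5010.16/5576.04) = 33.9 × 0.898516 = 30.4597
aluminium: 12.8 × (2042.06/1602.15) = 12.8 × 1.274575 = 16.3146
steel: 13.5 × (352.78/466.50) = 13.5 × 0.756227 = 10.2091
Index = Σ wᵢ·(p₁ᵢ/p₀ᵢ) = 17.3912 + 31.4533 + 30.4597 + 16.3146 + 10.2091 = 105.8279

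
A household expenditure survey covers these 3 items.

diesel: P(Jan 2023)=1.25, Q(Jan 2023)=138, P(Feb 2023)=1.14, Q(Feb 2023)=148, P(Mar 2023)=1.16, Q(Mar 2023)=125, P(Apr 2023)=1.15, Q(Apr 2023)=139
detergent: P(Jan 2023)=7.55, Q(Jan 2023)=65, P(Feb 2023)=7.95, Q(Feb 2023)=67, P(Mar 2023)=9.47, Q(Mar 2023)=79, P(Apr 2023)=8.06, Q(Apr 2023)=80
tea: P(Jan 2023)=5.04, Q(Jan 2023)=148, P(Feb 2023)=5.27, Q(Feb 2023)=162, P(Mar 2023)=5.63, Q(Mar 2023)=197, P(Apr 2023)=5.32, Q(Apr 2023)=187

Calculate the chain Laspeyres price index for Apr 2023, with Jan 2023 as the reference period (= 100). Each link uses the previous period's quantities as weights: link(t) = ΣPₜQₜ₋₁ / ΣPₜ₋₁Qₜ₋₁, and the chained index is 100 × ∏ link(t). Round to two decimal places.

104.12

Link Jan 2023→Feb 2023:
ΣP(Feb 2023)Q(Jan 2023) = 1.14×138 + 7.95×65 + 5.27×148 = 157.32 + 516.75 + 779.96 = 1454.03
ΣP(Jan 2023)Q(Jan 2023) = 1.25×138 + 7.55×65 + 5.04×148 = 172.5 + 490.75 + 745.92 = 1409.17
link = 1454.03/1409.17 = 1.031834
Link Feb 2023→Mar 2023:
ΣP(Mar 2023)Q(Feb 2023) = 1.16×148 + 9.47×67 + 5.63×162 = 171.68 + 634.49 + 912.06 = 1718.23
ΣP(Feb 2023)Q(Feb 2023) = 1.14×148 + 7.95×67 + 5.27×162 = 168.72 + 532.65 + 853.74 = 1555.11
link = 1718.23/1555.11 = 1.104893
Link Mar 2023→Apr 2023:
ΣP(Apr 2023)Q(Mar 2023) = 1.15×125 + 8.06×79 + 5.32×197 = 143.75 + 636.74 + 1048.04 = 1828.53
ΣP(Mar 2023)Q(Mar 2023) = 1.16×125 + 9.47×79 + 5.63×197 = 145 + 748.13 + 1109.11 = 2002.24
link = 1828.53/2002.24 = 0.913242
Chained index = 100 × 1.031834 × 1.104893 × 0.913242 = 104.1157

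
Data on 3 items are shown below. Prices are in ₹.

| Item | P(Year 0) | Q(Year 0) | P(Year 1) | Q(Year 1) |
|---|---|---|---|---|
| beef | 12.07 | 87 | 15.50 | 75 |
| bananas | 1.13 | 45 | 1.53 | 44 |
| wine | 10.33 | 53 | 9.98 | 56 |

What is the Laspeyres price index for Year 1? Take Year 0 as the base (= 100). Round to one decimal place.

Laspeyres price index uses base-period quantities as weights.
ΣP(Year 1)·Q(Year 0) = 15.50×87 + 1.53×45 + 9.98×53 = 1348.5 + 68.85 + 528.94 = 1946.29
ΣP(Year 0)·Q(Year 0) = 12.07×87 + 1.13×45 + 10.33×53 = 1050.09 + 50.85 + 547.49 = 1648.43
Index = 1946.29 / 1648.43 × 100 = 118.0693

118.1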